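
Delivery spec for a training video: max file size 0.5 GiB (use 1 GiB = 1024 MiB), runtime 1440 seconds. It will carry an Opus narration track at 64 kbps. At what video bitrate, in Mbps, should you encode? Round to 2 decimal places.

2.92 Mbps

Budget: 0.5 GiB = 4295.0 Mb.
Total bitrate budget: 4295.0 Mb / 1440 s = 2.983 Mbps.
Audio: 64 kbps = 0.064 Mbps.
Video: 2.983 − 0.064 = 2.919 Mbps.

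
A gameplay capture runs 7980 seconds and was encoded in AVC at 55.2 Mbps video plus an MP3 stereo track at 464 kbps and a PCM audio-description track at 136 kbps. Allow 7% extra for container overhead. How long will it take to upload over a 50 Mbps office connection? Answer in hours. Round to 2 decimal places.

2.65 hours

Audio total: 464 + 136 = 600 kbps = 0.600 Mbps.
Total bitrate: 55.800 Mbps.
File: 55.800 Mbps × 7980 s = 445284.0 Mb.
With 7% container overhead: ×1.07. → 476453.9 Mb.
At 50 Mbps: 476453.9 / 50 = 9529.1 s ≈ 2.65 hours.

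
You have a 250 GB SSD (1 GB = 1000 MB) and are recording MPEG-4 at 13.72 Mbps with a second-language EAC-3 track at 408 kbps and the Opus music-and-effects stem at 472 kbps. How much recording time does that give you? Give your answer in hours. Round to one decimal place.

Audio total: 408 + 472 = 880 kbps = 0.880 Mbps.
Total bitrate: 13.72 + 0.880 = 14.600 Mbps.
Capacity: 250 GB = 2,000,000 Mb.
Recording time: 2,000,000 / 14.600 = 136,986 s ≈ 38.1 hours.

38.1 hours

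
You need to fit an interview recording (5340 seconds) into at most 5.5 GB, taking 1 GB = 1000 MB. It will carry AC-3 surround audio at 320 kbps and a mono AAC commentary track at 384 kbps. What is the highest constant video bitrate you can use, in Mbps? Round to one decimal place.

Budget: 5.5 GB = 44000.0 Mb.
Total bitrate budget: 44000.0 Mb / 5340 s = 8.240 Mbps.
Audio total: 320 + 384 = 704 kbps = 0.704 Mbps.
Video: 8.240 − 0.704 = 7.536 Mbps.

7.5 Mbps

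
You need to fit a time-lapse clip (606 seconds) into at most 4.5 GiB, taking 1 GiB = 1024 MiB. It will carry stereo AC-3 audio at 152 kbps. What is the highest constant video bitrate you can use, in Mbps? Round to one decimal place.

63.6 Mbps

Budget: 4.5 GiB = 38654.7 Mb.
Total bitrate budget: 38654.7 Mb / 606 s = 63.787 Mbps.
Audio: 152 kbps = 0.152 Mbps.
Video: 63.787 − 0.152 = 63.635 Mbps.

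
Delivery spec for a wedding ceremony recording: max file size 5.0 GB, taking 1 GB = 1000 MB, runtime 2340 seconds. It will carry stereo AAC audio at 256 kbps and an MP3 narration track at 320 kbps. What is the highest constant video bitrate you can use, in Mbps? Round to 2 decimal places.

Budget: 5.0 GB = 40000.0 Mb.
Total bitrate budget: 40000.0 Mb / 2340 s = 17.094 Mbps.
Audio total: 256 + 320 = 576 kbps = 0.576 Mbps.
Video: 17.094 − 0.576 = 16.518 Mbps.

16.52 Mbps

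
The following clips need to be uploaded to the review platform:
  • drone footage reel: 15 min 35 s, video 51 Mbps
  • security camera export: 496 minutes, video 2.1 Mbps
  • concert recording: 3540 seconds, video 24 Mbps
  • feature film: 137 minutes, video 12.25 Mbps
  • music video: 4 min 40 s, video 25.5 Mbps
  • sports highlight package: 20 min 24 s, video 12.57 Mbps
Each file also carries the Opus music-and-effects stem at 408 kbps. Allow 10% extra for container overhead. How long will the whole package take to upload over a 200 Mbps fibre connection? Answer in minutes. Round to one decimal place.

30.8 minutes

Audio: 408 kbps = 0.408 Mbps.
drone footage reel: 51.408 Mbps × 935 s × 1.10 = 52873.1 Mb
security camera export: 2.508 Mbps × 29760 s × 1.10 = 82101.9 Mb
concert recording: 24.408 Mbps × 3540 s × 1.10 = 95044.8 Mb
feature film: 12.658 Mbps × 8220 s × 1.10 = 114453.6 Mb
music video: 25.908 Mbps × 280 s × 1.10 = 7979.7 Mb
sports highlight package: 12.978 Mbps × 1224 s × 1.10 = 17473.6 Mb
Total: 369926.6 Mb = 46240.8 MB.
At 200 Mbps: 369926.6 / 200 = 1850 s ≈ 30.8 minutes.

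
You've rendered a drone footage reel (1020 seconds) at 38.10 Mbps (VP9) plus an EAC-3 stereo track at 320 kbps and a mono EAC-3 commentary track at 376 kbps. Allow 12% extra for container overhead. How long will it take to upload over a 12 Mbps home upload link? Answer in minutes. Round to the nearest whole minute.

62 minutes

Audio total: 320 + 376 = 696 kbps = 0.696 Mbps.
Total bitrate: 38.796 Mbps.
File: 38.796 Mbps × 1020 s = 39571.9 Mb.
With 12% container overhead: ×1.12. → 44320.6 Mb.
At 12 Mbps: 44320.6 / 12 = 3693.4 s ≈ 61.6 minutes.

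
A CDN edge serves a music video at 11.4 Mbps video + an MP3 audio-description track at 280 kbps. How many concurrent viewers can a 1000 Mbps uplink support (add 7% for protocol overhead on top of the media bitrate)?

Audio: 280 kbps = 0.280 Mbps.
Per-viewer media rate: 11.680 Mbps.
On the wire with 7% overhead: 12.498 Mbps.
1000 Mbps = 1,000 Mbps; 1,000 / 12.498 = 80.02 → 80 viewers.

80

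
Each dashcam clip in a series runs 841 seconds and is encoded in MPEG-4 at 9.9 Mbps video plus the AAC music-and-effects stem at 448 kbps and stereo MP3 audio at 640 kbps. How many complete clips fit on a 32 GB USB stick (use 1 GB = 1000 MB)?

27

Audio total: 448 + 640 = 1088 kbps = 1.088 Mbps.
Total bitrate: 10.988 Mbps.
Per item: 10.988 Mbps × 841 s = 9,241 Mb = 1,155 MB.
Capacity: 32 GB = 256,000 Mb; 27.70 items → 27 complete.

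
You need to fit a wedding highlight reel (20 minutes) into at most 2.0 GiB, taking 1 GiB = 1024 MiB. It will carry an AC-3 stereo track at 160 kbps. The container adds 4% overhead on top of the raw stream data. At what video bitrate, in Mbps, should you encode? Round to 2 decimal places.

13.61 Mbps

Budget: 2.0 GiB = 17179.9 Mb.
Stream payload after overhead: 17179.9 / 1.04 = 16519.1 Mb.
20 min = 1200 s
Total bitrate budget: 16519.1 Mb / 1200 s = 13.766 Mbps.
Audio: 160 kbps = 0.160 Mbps.
Video: 13.766 − 0.160 = 13.606 Mbps.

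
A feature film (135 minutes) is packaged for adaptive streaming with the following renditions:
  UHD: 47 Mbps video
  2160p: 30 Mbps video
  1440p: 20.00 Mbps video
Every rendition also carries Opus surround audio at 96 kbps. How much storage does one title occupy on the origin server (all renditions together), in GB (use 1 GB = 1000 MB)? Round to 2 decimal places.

135 min = 8100 s
Audio: 96 kbps = 0.096 Mbps.
Sum of rendition bitrates: (47+0.096) + (30+0.096) + (20.00+0.096) = 97.288 Mbps.
× 8100 s = 788,033 Mb = 98,504 MB = 98.50 GB.

98.50 GB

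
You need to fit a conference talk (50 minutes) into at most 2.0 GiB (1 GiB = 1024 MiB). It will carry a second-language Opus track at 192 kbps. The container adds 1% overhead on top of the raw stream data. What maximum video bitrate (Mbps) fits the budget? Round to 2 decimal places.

Budget: 2.0 GiB = 17179.9 Mb.
Stream payload after overhead: 17179.9 / 1.01 = 17009.8 Mb.
50 min = 3000 s
Total bitrate budget: 17009.8 Mb / 3000 s = 5.670 Mbps.
Audio: 192 kbps = 0.192 Mbps.
Video: 5.670 − 0.192 = 5.478 Mbps.

5.48 Mbps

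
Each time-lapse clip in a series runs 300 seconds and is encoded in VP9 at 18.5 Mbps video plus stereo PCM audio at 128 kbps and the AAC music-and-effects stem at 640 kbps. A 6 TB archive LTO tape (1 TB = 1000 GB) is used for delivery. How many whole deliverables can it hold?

8303

Audio total: 128 + 640 = 768 kbps = 0.768 Mbps.
Total bitrate: 19.268 Mbps.
Per item: 19.268 Mbps × 300 s = 5,780 Mb = 722.5 MB.
Capacity: 6 TB = 48,000,000 Mb; 8303.92 items → 8303 complete.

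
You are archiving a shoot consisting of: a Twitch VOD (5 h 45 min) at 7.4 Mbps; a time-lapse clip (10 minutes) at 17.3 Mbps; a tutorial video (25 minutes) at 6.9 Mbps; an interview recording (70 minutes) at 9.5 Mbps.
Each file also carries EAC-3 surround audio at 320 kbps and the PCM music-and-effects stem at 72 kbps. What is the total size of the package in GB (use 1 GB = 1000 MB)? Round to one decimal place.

28.0 GB

Audio total: 320 + 72 = 392 kbps = 0.392 Mbps.
Twitch VOD: 7.792 Mbps × 20700 s = 161294.4 Mb
time-lapse clip: 17.692 Mbps × 600 s = 10615.2 Mb
tutorial video: 7.292 Mbps × 1500 s = 10938.0 Mb
interview recording: 9.892 Mbps × 4200 s = 41546.4 Mb
Total: 224394.0 Mb = 28049.2 MB.
= 28.05 GB.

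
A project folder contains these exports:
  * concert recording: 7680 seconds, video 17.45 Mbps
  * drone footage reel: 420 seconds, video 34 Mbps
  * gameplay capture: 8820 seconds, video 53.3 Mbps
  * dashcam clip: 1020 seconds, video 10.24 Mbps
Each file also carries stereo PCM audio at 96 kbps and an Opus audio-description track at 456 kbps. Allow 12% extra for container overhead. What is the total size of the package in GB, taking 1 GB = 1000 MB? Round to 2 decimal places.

Audio total: 96 + 456 = 552 kbps = 0.552 Mbps.
concert recording: 18.002 Mbps × 7680 s × 1.12 = 154846.0 Mb
drone footage reel: 34.552 Mbps × 420 s × 1.12 = 16253.3 Mb
gameplay capture: 53.852 Mbps × 8820 s × 1.12 = 531971.6 Mb
dashcam clip: 10.792 Mbps × 1020 s × 1.12 = 12328.8 Mb
Total: 715399.6 Mb = 89425.0 MB.
= 89.42 GB.

89.42 GB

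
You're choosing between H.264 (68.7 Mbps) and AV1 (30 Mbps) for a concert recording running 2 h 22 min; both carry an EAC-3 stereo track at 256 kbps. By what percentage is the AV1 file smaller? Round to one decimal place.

56.1%

2 h 22 min = 142 min = 8520 s
Audio: 256 kbps = 0.256 Mbps.
H.264: 68.956 Mbps × 8520 s = 587505.1 Mb = 68.395 GiB.
AV1: 30.256 Mbps × 8520 s = 257781.1 Mb = 30.010 GiB.
Reduction: (1 − 30.010/68.395) × 100 = 56.12%.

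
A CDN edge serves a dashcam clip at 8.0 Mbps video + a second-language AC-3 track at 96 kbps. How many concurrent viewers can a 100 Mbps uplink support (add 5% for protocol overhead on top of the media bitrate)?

11

Audio: 96 kbps = 0.096 Mbps.
Per-viewer media rate: 8.096 Mbps.
On the wire with 5% overhead: 8.501 Mbps.
100 Mbps = 100.0 Mbps; 100.0 / 8.501 = 11.76 → 11 viewers.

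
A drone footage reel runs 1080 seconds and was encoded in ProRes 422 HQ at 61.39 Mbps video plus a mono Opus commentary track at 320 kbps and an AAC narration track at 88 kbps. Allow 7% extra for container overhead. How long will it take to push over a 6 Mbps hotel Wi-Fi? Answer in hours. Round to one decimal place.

Audio total: 320 + 88 = 408 kbps = 0.408 Mbps.
Total bitrate: 61.798 Mbps.
File: 61.798 Mbps × 1080 s = 66741.8 Mb.
With 7% container overhead: ×1.07. → 71413.8 Mb.
At 6 Mbps: 71413.8 / 6 = 11902.3 s ≈ 3.31 hours.

3.3 hours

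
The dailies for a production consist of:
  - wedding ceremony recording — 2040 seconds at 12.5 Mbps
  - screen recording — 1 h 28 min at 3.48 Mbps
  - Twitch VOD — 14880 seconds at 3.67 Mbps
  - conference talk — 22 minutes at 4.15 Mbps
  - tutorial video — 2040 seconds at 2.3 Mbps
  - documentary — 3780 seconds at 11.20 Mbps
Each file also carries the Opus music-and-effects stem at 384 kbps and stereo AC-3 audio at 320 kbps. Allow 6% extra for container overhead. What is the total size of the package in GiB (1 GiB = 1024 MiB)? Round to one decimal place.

21.2 GiB

Audio total: 384 + 320 = 704 kbps = 0.704 Mbps.
wedding ceremony recording: 13.204 Mbps × 2040 s × 1.06 = 28552.3 Mb
screen recording: 4.184 Mbps × 5280 s × 1.06 = 23417.0 Mb
Twitch VOD: 4.374 Mbps × 14880 s × 1.06 = 68990.2 Mb
conference talk: 4.854 Mbps × 1320 s × 1.06 = 6791.7 Mb
tutorial video: 3.004 Mbps × 2040 s × 1.06 = 6495.8 Mb
documentary: 11.904 Mbps × 3780 s × 1.06 = 47696.9 Mb
Total: 181944.1 Mb = 22743.0 MB.
= 21.18 GiB.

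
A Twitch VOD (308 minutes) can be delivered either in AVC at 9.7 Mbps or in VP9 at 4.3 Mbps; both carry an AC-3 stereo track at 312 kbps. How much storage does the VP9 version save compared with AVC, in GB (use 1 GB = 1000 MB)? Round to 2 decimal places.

308 min = 18480 s
Audio: 312 kbps = 0.312 Mbps.
AVC: 10.012 Mbps × 18480 s = 185021.8 Mb = 23.128 GB.
VP9: 4.612 Mbps × 18480 s = 85229.8 Mb = 10.654 GB.
Saving: 23.128 − 10.654 = 12.474 GB.

12.47 GB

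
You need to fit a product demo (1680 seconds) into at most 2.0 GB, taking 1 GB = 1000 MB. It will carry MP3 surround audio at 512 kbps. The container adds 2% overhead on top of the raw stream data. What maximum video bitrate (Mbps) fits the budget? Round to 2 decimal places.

Budget: 2.0 GB = 16000.0 Mb.
Stream payload after overhead: 16000.0 / 1.02 = 15686.3 Mb.
Total bitrate budget: 15686.3 Mb / 1680 s = 9.337 Mbps.
Audio: 512 kbps = 0.512 Mbps.
Video: 9.337 − 0.512 = 8.825 Mbps.

8.83 Mbps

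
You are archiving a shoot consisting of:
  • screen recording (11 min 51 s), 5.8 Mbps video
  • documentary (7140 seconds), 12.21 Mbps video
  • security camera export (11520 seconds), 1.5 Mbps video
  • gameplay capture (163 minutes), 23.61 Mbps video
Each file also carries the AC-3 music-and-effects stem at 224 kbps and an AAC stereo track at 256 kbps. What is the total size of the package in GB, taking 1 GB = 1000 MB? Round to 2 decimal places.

Audio total: 224 + 256 = 480 kbps = 0.480 Mbps.
screen recording: 6.280 Mbps × 711 s = 4465.1 Mb
documentary: 12.690 Mbps × 7140 s = 90606.6 Mb
security camera export: 1.980 Mbps × 11520 s = 22809.6 Mb
gameplay capture: 24.090 Mbps × 9780 s = 235600.2 Mb
Total: 353481.5 Mb = 44185.2 MB.
= 44.19 GB.

44.19 GB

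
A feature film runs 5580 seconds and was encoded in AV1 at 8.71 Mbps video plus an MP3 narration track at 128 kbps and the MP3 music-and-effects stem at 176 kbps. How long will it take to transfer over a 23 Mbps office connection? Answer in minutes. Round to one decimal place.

36.4 minutes

Audio total: 128 + 176 = 304 kbps = 0.304 Mbps.
Total bitrate: 9.014 Mbps.
File: 9.014 Mbps × 5580 s = 50298.1 Mb.
At 23 Mbps: 50298.1 / 23 = 2186.9 s ≈ 36.4 minutes.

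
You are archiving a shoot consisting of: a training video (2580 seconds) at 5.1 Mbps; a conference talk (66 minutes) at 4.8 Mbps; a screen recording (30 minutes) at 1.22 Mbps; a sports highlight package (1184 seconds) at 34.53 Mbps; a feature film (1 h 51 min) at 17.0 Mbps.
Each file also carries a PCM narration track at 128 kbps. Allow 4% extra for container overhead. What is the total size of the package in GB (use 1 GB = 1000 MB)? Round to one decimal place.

24.8 GB

Audio: 128 kbps = 0.128 Mbps.
training video: 5.228 Mbps × 2580 s × 1.04 = 14027.8 Mb
conference talk: 4.928 Mbps × 3960 s × 1.04 = 20295.5 Mb
screen recording: 1.348 Mbps × 1800 s × 1.04 = 2523.5 Mb
sports highlight package: 34.658 Mbps × 1184 s × 1.04 = 42676.5 Mb
feature film: 17.128 Mbps × 6660 s × 1.04 = 118635.4 Mb
Total: 198158.6 Mb = 24769.8 MB.
= 24.77 GB.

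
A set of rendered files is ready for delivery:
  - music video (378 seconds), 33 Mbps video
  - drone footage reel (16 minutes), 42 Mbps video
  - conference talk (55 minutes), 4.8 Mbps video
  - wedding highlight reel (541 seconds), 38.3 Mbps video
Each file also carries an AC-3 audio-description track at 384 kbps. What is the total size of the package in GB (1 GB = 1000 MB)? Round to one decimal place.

11.4 GB

Audio: 384 kbps = 0.384 Mbps.
music video: 33.384 Mbps × 378 s = 12619.2 Mb
drone footage reel: 42.384 Mbps × 960 s = 40688.6 Mb
conference talk: 5.184 Mbps × 3300 s = 17107.2 Mb
wedding highlight reel: 38.684 Mbps × 541 s = 20928.0 Mb
Total: 91343.0 Mb = 11417.9 MB.
= 11.42 GB.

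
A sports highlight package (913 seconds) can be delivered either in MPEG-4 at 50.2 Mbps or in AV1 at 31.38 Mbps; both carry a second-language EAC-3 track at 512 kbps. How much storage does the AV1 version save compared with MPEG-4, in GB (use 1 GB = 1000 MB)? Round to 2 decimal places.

Audio: 512 kbps = 0.512 Mbps.
MPEG-4: 50.712 Mbps × 913 s = 46300.1 Mb = 5.788 GB.
AV1: 31.892 Mbps × 913 s = 29117.4 Mb = 3.640 GB.
Saving: 5.788 − 3.640 = 2.148 GB.

2.15 GB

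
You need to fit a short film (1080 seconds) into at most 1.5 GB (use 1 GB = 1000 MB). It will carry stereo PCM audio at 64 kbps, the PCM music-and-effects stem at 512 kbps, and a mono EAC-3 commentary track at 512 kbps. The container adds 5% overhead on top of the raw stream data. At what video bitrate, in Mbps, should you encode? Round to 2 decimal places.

Budget: 1.5 GB = 12000.0 Mb.
Stream payload after overhead: 12000.0 / 1.05 = 11428.6 Mb.
Total bitrate budget: 11428.6 Mb / 1080 s = 10.582 Mbps.
Audio total: 64 + 512 + 512 = 1088 kbps = 1.088 Mbps.
Video: 10.582 − 1.088 = 9.494 Mbps.

9.49 Mbps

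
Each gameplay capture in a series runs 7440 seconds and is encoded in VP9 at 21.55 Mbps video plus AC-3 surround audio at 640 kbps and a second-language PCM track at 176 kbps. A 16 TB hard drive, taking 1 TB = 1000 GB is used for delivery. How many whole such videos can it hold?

Audio total: 640 + 176 = 816 kbps = 0.816 Mbps.
Total bitrate: 22.366 Mbps.
Per item: 22.366 Mbps × 7440 s = 166,403 Mb = 20,800 MB.
Capacity: 16 TB = 128,000,000 Mb; 769.22 items → 769 complete.

769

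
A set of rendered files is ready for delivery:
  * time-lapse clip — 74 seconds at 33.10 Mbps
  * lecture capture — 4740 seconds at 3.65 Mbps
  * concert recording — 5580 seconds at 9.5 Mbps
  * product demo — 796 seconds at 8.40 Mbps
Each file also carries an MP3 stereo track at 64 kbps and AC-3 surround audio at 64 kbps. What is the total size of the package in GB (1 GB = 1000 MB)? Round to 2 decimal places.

Audio total: 64 + 64 = 128 kbps = 0.128 Mbps.
time-lapse clip: 33.228 Mbps × 74 s = 2458.9 Mb
lecture capture: 3.778 Mbps × 4740 s = 17907.7 Mb
concert recording: 9.628 Mbps × 5580 s = 53724.2 Mb
product demo: 8.528 Mbps × 796 s = 6788.3 Mb
Total: 80879.1 Mb = 10109.9 MB.
= 10.11 GB.

10.11 GB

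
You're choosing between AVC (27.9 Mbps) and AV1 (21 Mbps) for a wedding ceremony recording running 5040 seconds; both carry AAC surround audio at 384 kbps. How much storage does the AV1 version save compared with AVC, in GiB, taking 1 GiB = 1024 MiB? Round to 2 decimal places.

Audio: 384 kbps = 0.384 Mbps.
AVC: 28.284 Mbps × 5040 s = 142551.4 Mb = 16.595 GiB.
AV1: 21.384 Mbps × 5040 s = 107775.4 Mb = 12.547 GiB.
Saving: 16.595 − 12.547 = 4.048 GiB.

4.05 GiB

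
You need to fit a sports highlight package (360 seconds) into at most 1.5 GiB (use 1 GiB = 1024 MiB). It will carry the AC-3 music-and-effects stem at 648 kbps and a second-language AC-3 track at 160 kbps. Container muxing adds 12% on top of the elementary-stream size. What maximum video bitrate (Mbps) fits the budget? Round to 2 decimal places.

Budget: 1.5 GiB = 12884.9 Mb.
Stream payload after overhead: 12884.9 / 1.12 = 11504.4 Mb.
Total bitrate budget: 11504.4 Mb / 360 s = 31.957 Mbps.
Audio total: 648 + 160 = 808 kbps = 0.808 Mbps.
Video: 31.957 − 0.808 = 31.149 Mbps.

31.15 Mbps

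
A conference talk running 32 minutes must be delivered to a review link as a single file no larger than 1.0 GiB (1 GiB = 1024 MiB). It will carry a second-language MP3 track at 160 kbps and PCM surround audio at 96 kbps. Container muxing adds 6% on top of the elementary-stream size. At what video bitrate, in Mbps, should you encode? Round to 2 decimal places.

Budget: 1.0 GiB = 8589.9 Mb.
Stream payload after overhead: 8589.9 / 1.06 = 8103.7 Mb.
32 min = 1920 s
Total bitrate budget: 8103.7 Mb / 1920 s = 4.221 Mbps.
Audio total: 160 + 96 = 256 kbps = 0.256 Mbps.
Video: 4.221 − 0.256 = 3.965 Mbps.

3.96 Mbps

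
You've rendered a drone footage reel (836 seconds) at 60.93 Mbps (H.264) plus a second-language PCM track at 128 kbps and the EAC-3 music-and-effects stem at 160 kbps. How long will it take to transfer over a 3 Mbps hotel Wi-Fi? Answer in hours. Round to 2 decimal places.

4.74 hours

Audio total: 128 + 160 = 288 kbps = 0.288 Mbps.
Total bitrate: 61.218 Mbps.
File: 61.218 Mbps × 836 s = 51178.2 Mb.
At 3 Mbps: 51178.2 / 3 = 17059.4 s ≈ 4.74 hours.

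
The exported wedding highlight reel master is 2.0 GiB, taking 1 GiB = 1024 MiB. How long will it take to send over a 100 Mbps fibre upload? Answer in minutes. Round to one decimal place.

2.9 minutes

File: 2.0 GiB = 17179.9 Mb.
At 100 Mbps: 17179.9 / 100 = 171.8 s ≈ 2.86 minutes.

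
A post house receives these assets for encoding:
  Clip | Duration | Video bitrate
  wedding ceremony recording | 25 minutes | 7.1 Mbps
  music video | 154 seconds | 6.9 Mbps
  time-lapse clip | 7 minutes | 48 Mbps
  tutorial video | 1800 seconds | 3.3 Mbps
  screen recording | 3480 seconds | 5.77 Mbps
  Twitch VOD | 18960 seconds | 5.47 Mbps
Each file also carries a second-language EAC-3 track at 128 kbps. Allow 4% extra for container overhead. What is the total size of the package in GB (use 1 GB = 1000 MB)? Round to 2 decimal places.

21.45 GB

Audio: 128 kbps = 0.128 Mbps.
wedding ceremony recording: 7.228 Mbps × 1500 s × 1.04 = 11275.7 Mb
music video: 7.028 Mbps × 154 s × 1.04 = 1125.6 Mb
time-lapse clip: 48.128 Mbps × 420 s × 1.04 = 21022.3 Mb
tutorial video: 3.428 Mbps × 1800 s × 1.04 = 6417.2 Mb
screen recording: 5.898 Mbps × 3480 s × 1.04 = 21346.0 Mb
Twitch VOD: 5.598 Mbps × 18960 s × 1.04 = 110383.6 Mb
Total: 171570.5 Mb = 21446.3 MB.
= 21.45 GB.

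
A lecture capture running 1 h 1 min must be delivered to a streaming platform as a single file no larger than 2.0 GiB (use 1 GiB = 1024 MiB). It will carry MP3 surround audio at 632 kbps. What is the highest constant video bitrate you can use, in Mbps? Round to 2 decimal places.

Budget: 2.0 GiB = 17179.9 Mb.
1 h 1 min = 61 min = 3660 s
Total bitrate budget: 17179.9 Mb / 3660 s = 4.694 Mbps.
Audio: 632 kbps = 0.632 Mbps.
Video: 4.694 − 0.632 = 4.062 Mbps.

4.06 Mbps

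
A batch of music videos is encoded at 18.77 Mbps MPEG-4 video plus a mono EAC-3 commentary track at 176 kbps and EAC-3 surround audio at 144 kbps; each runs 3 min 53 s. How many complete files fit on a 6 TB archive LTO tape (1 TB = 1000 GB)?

10791

3 min 53 s = 233 s
Audio total: 176 + 144 = 320 kbps = 0.320 Mbps.
Total bitrate: 19.090 Mbps.
Per item: 19.090 Mbps × 233 s = 4,448 Mb = 556.0 MB.
Capacity: 6 TB = 48,000,000 Mb; 10791.44 items → 10791 complete.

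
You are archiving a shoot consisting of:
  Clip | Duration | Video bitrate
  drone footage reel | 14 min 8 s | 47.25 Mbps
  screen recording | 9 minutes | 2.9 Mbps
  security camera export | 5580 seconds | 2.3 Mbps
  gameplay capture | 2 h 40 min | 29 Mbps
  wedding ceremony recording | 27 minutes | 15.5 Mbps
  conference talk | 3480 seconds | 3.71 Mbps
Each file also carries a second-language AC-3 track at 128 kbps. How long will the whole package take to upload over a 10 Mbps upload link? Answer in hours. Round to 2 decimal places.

10.38 hours

Audio: 128 kbps = 0.128 Mbps.
drone footage reel: 47.378 Mbps × 848 s = 40176.5 Mb
screen recording: 3.028 Mbps × 540 s = 1635.1 Mb
security camera export: 2.428 Mbps × 5580 s = 13548.2 Mb
gameplay capture: 29.128 Mbps × 9600 s = 279628.8 Mb
wedding ceremony recording: 15.628 Mbps × 1620 s = 25317.4 Mb
conference talk: 3.838 Mbps × 3480 s = 13356.2 Mb
Total: 373662.3 Mb = 46707.8 MB.
At 10 Mbps: 373662.3 / 10 = 37366 s ≈ 10.4 hours.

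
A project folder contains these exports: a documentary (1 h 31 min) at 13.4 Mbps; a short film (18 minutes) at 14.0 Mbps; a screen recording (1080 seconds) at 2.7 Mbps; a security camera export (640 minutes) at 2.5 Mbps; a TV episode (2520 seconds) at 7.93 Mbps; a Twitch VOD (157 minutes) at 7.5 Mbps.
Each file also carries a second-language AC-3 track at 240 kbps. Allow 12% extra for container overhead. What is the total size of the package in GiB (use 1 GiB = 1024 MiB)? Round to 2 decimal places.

38.04 GiB

Audio: 240 kbps = 0.240 Mbps.
documentary: 13.640 Mbps × 5460 s × 1.12 = 83411.3 Mb
short film: 14.240 Mbps × 1080 s × 1.12 = 17224.7 Mb
screen recording: 2.940 Mbps × 1080 s × 1.12 = 3556.2 Mb
security camera export: 2.740 Mbps × 38400 s × 1.12 = 117841.9 Mb
TV episode: 8.170 Mbps × 2520 s × 1.12 = 23059.0 Mb
Twitch VOD: 7.740 Mbps × 9420 s × 1.12 = 81660.1 Mb
Total: 326753.3 Mb = 40844.2 MB.
= 38.04 GiB.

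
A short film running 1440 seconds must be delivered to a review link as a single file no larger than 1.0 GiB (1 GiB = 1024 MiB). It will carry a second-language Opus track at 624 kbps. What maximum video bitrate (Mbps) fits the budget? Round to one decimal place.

5.3 Mbps

Budget: 1.0 GiB = 8589.9 Mb.
Total bitrate budget: 8589.9 Mb / 1440 s = 5.965 Mbps.
Audio: 624 kbps = 0.624 Mbps.
Video: 5.965 − 0.624 = 5.341 Mbps.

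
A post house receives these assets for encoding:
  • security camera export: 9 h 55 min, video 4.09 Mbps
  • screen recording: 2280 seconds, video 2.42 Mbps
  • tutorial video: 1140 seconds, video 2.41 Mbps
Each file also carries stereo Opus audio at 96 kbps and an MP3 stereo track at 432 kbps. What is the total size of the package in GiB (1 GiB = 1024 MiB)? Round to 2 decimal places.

20.36 GiB

Audio total: 96 + 432 = 528 kbps = 0.528 Mbps.
security camera export: 4.618 Mbps × 35700 s = 164862.6 Mb
screen recording: 2.948 Mbps × 2280 s = 6721.4 Mb
tutorial video: 2.938 Mbps × 1140 s = 3349.3 Mb
Total: 174933.4 Mb = 21866.7 MB.
= 20.36 GiB.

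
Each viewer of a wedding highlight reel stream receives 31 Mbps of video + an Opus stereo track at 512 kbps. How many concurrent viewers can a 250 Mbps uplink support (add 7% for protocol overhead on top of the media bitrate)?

7

Audio: 512 kbps = 0.512 Mbps.
Per-viewer media rate: 31.512 Mbps.
On the wire with 7% overhead: 33.718 Mbps.
250 Mbps = 250.0 Mbps; 250.0 / 33.718 = 7.41 → 7 viewers.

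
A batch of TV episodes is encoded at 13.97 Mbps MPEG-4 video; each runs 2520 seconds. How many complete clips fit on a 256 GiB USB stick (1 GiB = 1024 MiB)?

Per item: 13.970 Mbps × 2520 s = 35,204 Mb = 4,401 MB.
Capacity: 256 GiB = 2,199,023 Mb; 62.46 items → 62 complete.

62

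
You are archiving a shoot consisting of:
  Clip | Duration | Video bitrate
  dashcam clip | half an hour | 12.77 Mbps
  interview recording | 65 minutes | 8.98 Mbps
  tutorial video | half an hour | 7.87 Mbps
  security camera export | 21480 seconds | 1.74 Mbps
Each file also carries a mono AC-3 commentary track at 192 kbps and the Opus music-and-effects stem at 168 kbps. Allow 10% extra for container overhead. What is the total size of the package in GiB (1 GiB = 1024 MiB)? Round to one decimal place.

Audio total: 192 + 168 = 360 kbps = 0.360 Mbps.
dashcam clip: 13.130 Mbps × 1800 s × 1.10 = 25997.4 Mb
interview recording: 9.340 Mbps × 3900 s × 1.10 = 40068.6 Mb
tutorial video: 8.230 Mbps × 1800 s × 1.10 = 16295.4 Mb
security camera export: 2.100 Mbps × 21480 s × 1.10 = 49618.8 Mb
Total: 131980.2 Mb = 16497.5 MB.
= 15.36 GiB.

15.4 GiB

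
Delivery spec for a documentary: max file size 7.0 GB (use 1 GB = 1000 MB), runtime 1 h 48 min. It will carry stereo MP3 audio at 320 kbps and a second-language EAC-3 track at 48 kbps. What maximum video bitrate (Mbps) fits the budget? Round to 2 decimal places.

8.27 Mbps

Budget: 7.0 GB = 56000.0 Mb.
1 h 48 min = 108 min = 6480 s
Total bitrate budget: 56000.0 Mb / 6480 s = 8.642 Mbps.
Audio total: 320 + 48 = 368 kbps = 0.368 Mbps.
Video: 8.642 − 0.368 = 8.274 Mbps.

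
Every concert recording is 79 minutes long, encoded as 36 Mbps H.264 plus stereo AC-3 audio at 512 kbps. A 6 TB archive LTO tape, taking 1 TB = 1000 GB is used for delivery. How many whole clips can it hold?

277

79 min = 4740 s
Audio: 512 kbps = 0.512 Mbps.
Total bitrate: 36.512 Mbps.
Per item: 36.512 Mbps × 4740 s = 173,067 Mb = 21,633 MB.
Capacity: 6 TB = 48,000,000 Mb; 277.35 items → 277 complete.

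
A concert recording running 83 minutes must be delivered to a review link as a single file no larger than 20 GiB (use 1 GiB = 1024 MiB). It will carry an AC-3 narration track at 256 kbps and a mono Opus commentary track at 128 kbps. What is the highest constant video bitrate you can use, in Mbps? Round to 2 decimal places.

Budget: 20 GiB = 171798.7 Mb.
83 min = 4980 s
Total bitrate budget: 171798.7 Mb / 4980 s = 34.498 Mbps.
Audio total: 256 + 128 = 384 kbps = 0.384 Mbps.
Video: 34.498 − 0.384 = 34.114 Mbps.

34.11 Mbps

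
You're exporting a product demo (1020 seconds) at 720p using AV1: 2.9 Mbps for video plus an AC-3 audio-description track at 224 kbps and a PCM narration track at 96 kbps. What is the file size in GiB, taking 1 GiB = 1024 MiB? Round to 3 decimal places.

Audio total: 224 + 96 = 320 kbps = 0.320 Mbps.
Total bitrate: 2.9 + 0.320 = 3.220 Mbps.
Stream data: 3.220 Mbps × 1020 s = 3284.4 Mb.
3,284 Mb = 410,550,000 bytes ÷ 1,073,741,824 = 0.3824 GiB.

0.382 GiB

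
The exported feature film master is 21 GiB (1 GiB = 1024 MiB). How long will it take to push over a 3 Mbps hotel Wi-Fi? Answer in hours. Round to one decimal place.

16.7 hours

File: 21 GiB = 180388.6 Mb.
At 3 Mbps: 180388.6 / 3 = 60129.5 s ≈ 16.7 hours.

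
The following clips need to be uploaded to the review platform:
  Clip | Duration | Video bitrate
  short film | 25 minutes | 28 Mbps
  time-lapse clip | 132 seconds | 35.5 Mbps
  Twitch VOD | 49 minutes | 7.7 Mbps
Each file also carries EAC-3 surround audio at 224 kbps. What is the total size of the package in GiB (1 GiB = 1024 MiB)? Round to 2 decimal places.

8.19 GiB

Audio: 224 kbps = 0.224 Mbps.
short film: 28.224 Mbps × 1500 s = 42336.0 Mb
time-lapse clip: 35.724 Mbps × 132 s = 4715.6 Mb
Twitch VOD: 7.924 Mbps × 2940 s = 23296.6 Mb
Total: 70348.1 Mb = 8793.5 MB.
= 8.190 GiB.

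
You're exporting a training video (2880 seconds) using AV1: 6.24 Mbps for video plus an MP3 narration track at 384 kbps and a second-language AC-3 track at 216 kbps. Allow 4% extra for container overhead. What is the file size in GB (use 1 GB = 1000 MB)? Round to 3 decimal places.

Audio total: 384 + 216 = 600 kbps = 0.600 Mbps.
Total bitrate: 6.24 + 0.600 = 6.840 Mbps.
Stream data: 6.840 Mbps × 2880 s = 19699.2 Mb.
With 4% container overhead: ×1.04.
20,487 Mb ÷ 8 = 2,561 MB → 2.561 GB.

2.561 GB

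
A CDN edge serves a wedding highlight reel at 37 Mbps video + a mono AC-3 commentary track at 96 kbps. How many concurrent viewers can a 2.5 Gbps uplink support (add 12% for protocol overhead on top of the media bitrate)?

60

Audio: 96 kbps = 0.096 Mbps.
Per-viewer media rate: 37.096 Mbps.
On the wire with 12% overhead: 41.548 Mbps.
2.5 Gbps = 2,500 Mbps; 2,500 / 41.548 = 60.17 → 60 viewers.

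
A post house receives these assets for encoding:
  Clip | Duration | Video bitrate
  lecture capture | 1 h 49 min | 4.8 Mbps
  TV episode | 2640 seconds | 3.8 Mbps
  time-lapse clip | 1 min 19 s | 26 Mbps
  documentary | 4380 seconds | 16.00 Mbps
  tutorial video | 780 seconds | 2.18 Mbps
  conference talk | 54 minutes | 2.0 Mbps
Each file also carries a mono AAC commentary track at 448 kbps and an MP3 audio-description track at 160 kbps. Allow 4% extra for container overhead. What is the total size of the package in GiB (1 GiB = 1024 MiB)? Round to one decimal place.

16.0 GiB

Audio total: 448 + 160 = 608 kbps = 0.608 Mbps.
lecture capture: 5.408 Mbps × 6540 s × 1.04 = 36783.1 Mb
TV episode: 4.408 Mbps × 2640 s × 1.04 = 12102.6 Mb
time-lapse clip: 26.608 Mbps × 79 s × 1.04 = 2186.1 Mb
documentary: 16.608 Mbps × 4380 s × 1.04 = 75652.8 Mb
tutorial video: 2.788 Mbps × 780 s × 1.04 = 2261.6 Mb
conference talk: 2.608 Mbps × 3240 s × 1.04 = 8787.9 Mb
Total: 137774.1 Mb = 17221.8 MB.
= 16.04 GiB.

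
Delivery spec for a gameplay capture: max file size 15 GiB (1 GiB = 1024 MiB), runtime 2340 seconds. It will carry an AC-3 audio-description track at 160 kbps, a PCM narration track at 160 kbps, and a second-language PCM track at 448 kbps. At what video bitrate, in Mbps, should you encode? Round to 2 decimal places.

Budget: 15 GiB = 128849.0 Mb.
Total bitrate budget: 128849.0 Mb / 2340 s = 55.064 Mbps.
Audio total: 160 + 160 + 448 = 768 kbps = 0.768 Mbps.
Video: 55.064 − 0.768 = 54.296 Mbps.

54.30 Mbps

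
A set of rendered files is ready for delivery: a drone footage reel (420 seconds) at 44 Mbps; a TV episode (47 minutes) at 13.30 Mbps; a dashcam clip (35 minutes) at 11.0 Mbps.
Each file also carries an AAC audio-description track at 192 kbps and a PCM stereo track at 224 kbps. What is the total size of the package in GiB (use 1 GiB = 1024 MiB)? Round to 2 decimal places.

Audio total: 192 + 224 = 416 kbps = 0.416 Mbps.
drone footage reel: 44.416 Mbps × 420 s = 18654.7 Mb
TV episode: 13.716 Mbps × 2820 s = 38679.1 Mb
dashcam clip: 11.416 Mbps × 2100 s = 23973.6 Mb
Total: 81307.4 Mb = 10163.4 MB.
= 9.465 GiB.

9.47 GiB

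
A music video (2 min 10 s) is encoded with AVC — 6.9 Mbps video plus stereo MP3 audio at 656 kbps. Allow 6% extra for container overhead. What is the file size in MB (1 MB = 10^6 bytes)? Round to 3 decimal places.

2 min 10 s = 130 s
Audio: 656 kbps = 0.656 Mbps.
Total bitrate: 6.9 + 0.656 = 7.556 Mbps.
Stream data: 7.556 Mbps × 130 s = 982.3 Mb.
With 6% container overhead: ×1.06.
1,041 Mb ÷ 8 = 130.2 MB → 130.2 MB.

130.152 MB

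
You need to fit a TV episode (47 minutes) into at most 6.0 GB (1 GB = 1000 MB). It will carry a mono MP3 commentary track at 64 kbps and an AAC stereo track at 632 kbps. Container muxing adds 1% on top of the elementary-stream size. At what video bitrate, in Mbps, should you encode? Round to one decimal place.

Budget: 6.0 GB = 48000.0 Mb.
Stream payload after overhead: 48000.0 / 1.01 = 47524.8 Mb.
47 min = 2820 s
Total bitrate budget: 47524.8 Mb / 2820 s = 16.853 Mbps.
Audio total: 64 + 632 = 696 kbps = 0.696 Mbps.
Video: 16.853 − 0.696 = 16.157 Mbps.

16.2 Mbps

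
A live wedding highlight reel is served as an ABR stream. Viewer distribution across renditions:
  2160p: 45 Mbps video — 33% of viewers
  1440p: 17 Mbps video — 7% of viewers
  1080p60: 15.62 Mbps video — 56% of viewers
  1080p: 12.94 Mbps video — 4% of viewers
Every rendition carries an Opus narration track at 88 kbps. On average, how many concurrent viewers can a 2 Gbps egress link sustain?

78

Audio: 88 kbps = 0.088 Mbps.
Average per-viewer bitrate: 0.33×45.088 + 0.07×17.088 + 0.56×15.708 + 0.04×13.028 = 25.393 Mbps.
2 Gbps = 2,000 Mbps; 2,000 / 25.393 = 78.76 → 78.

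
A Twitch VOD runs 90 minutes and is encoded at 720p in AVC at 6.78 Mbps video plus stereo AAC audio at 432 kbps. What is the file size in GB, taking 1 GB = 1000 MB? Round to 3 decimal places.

4.868 GB

90 min = 5400 s
Audio: 432 kbps = 0.432 Mbps.
Total bitrate: 6.78 + 0.432 = 7.212 Mbps.
Stream data: 7.212 Mbps × 5400 s = 38944.8 Mb.
38,945 Mb ÷ 8 = 4,868 MB → 4.868 GB.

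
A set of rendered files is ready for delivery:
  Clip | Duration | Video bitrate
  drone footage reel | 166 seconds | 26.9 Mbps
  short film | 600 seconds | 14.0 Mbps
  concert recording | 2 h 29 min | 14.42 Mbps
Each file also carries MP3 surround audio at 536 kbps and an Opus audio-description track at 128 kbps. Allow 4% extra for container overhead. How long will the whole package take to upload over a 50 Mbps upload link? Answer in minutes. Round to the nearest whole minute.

51 minutes

Audio total: 536 + 128 = 664 kbps = 0.664 Mbps.
drone footage reel: 27.564 Mbps × 166 s × 1.04 = 4758.6 Mb
short film: 14.664 Mbps × 600 s × 1.04 = 9150.3 Mb
concert recording: 15.084 Mbps × 8940 s × 1.04 = 140245.0 Mb
Total: 154154.0 Mb = 19269.2 MB.
At 50 Mbps: 154154.0 / 50 = 3083 s ≈ 51.4 minutes.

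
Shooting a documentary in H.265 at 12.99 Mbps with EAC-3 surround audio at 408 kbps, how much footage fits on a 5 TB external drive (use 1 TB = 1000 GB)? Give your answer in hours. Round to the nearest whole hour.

Audio: 408 kbps = 0.408 Mbps.
Total bitrate: 12.99 + 0.408 = 13.398 Mbps.
Capacity: 5 TB = 40,000,000 Mb.
Recording time: 40,000,000 / 13.398 = 2,985,520 s ≈ 829 hours.

829 hours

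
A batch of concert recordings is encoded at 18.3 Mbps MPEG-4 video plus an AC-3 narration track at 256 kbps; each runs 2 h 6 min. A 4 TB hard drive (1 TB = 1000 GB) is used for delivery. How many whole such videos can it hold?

228

2 h 6 min = 126 min = 7560 s
Audio: 256 kbps = 0.256 Mbps.
Total bitrate: 18.556 Mbps.
Per item: 18.556 Mbps × 7560 s = 140,283 Mb = 17,535 MB.
Capacity: 4 TB = 32,000,000 Mb; 228.11 items → 228 complete.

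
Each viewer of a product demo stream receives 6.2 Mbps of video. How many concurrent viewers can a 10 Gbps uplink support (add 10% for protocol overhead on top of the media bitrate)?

1466

On the wire with 10% overhead: 6.820 Mbps.
10 Gbps = 10,000 Mbps; 10,000 / 6.820 = 1466.28 → 1466 viewers.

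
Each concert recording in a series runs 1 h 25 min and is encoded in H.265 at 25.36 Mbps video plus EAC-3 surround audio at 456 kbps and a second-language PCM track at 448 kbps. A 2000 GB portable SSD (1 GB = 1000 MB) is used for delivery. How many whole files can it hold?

119

1 h 25 min = 85 min = 5100 s
Audio total: 456 + 448 = 904 kbps = 0.904 Mbps.
Total bitrate: 26.264 Mbps.
Per item: 26.264 Mbps × 5100 s = 133,946 Mb = 16,743 MB.
Capacity: 2000 GB = 16,000,000 Mb; 119.45 items → 119 complete.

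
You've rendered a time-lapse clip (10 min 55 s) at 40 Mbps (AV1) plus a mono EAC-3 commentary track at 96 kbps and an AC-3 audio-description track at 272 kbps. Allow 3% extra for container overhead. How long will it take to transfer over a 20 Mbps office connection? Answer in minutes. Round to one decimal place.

22.7 minutes

10 min 55 s = 655 s
Audio total: 96 + 272 = 368 kbps = 0.368 Mbps.
Total bitrate: 40.368 Mbps.
File: 40.368 Mbps × 655 s = 26441.0 Mb.
With 3% container overhead: ×1.03. → 27234.3 Mb.
At 20 Mbps: 27234.3 / 20 = 1361.7 s ≈ 22.7 minutes.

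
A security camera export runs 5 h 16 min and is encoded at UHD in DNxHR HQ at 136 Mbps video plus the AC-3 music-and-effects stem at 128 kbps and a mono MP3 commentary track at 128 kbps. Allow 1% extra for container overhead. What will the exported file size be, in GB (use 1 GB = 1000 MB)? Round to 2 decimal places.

5 h 16 min = 316 min = 18960 s
Audio total: 128 + 128 = 256 kbps = 0.256 Mbps.
Total bitrate: 136 + 0.256 = 136.256 Mbps.
Stream data: 136.256 Mbps × 18960 s = 2583413.8 Mb.
With 1% container overhead: ×1.01.
2,609,248 Mb ÷ 8 = 326,156 MB → 326.2 GB.

326.16 GB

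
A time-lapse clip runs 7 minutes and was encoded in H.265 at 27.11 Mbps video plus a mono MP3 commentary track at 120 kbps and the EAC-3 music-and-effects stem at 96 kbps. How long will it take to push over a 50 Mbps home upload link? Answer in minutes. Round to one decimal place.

7 min = 420 s
Audio total: 120 + 96 = 216 kbps = 0.216 Mbps.
Total bitrate: 27.326 Mbps.
File: 27.326 Mbps × 420 s = 11476.9 Mb.
At 50 Mbps: 11476.9 / 50 = 229.5 s ≈ 3.83 minutes.

3.8 minutes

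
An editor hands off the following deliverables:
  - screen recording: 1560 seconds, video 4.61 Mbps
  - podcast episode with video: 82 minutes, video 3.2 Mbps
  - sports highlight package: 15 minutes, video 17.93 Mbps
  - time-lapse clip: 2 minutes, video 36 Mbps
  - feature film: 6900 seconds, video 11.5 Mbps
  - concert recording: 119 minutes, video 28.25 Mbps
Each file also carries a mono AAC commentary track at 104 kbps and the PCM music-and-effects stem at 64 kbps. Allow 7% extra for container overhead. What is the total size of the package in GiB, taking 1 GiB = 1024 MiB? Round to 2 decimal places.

Audio total: 104 + 64 = 168 kbps = 0.168 Mbps.
screen recording: 4.778 Mbps × 1560 s × 1.07 = 7975.4 Mb
podcast episode with video: 3.368 Mbps × 4920 s × 1.07 = 17730.5 Mb
sports highlight package: 18.098 Mbps × 900 s × 1.07 = 17428.4 Mb
time-lapse clip: 36.168 Mbps × 120 s × 1.07 = 4644.0 Mb
feature film: 11.668 Mbps × 6900 s × 1.07 = 86144.8 Mb
concert recording: 28.418 Mbps × 7140 s × 1.07 = 217107.8 Mb
Total: 351031.0 Mb = 43878.9 MB.
= 40.87 GiB.

40.87 GiB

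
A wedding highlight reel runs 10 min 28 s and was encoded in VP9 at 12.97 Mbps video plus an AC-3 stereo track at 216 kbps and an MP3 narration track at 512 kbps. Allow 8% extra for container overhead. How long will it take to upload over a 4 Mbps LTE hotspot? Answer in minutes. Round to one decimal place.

38.7 minutes

10 min 28 s = 628 s
Audio total: 216 + 512 = 728 kbps = 0.728 Mbps.
Total bitrate: 13.698 Mbps.
File: 13.698 Mbps × 628 s = 8602.3 Mb.
With 8% container overhead: ×1.08. → 9290.5 Mb.
At 4 Mbps: 9290.5 / 4 = 2322.6 s ≈ 38.7 minutes.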